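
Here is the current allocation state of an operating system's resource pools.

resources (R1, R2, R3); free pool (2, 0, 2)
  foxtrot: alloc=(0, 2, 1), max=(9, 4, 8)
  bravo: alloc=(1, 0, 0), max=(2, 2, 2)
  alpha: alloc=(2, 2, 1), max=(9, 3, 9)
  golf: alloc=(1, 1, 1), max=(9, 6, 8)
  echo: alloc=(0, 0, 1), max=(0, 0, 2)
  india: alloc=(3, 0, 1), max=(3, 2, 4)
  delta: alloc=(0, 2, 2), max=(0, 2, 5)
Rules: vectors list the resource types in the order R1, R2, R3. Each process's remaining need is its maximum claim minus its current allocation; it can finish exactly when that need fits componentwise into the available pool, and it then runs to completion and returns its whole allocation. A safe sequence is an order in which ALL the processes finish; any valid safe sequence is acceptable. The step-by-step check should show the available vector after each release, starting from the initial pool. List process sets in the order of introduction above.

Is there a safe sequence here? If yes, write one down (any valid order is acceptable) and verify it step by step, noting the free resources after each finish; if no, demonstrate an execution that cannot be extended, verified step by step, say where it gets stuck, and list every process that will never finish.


The state is UNSAFE.
Key observation: echo, delta, india, bravo can finish, but then (6, 2, 6) is all there is, and the blocked group's R1 demands exceed it.
A maximal execution: echo, delta, india, bravo — then nothing else fits. Walking it through:
  pool = (2, 0, 2)
  echo: need (0, 0, 1) fits (2, 0, 2); releases (0, 0, 1), pool now (2, 0, 3)
  delta: need (0, 0, 3) fits (2, 0, 3); releases (0, 2, 2), pool now (2, 2, 5)
  india: need (0, 2, 3) fits (2, 2, 5); releases (3, 0, 1), pool now (5, 2, 6)
  bravo: need (1, 2, 2) fits (5, 2, 6); releases (1, 0, 0), pool now (6, 2, 6)
  blocked: foxtrot wants (9, 2, 7), pool (6, 2, 6) — not enough R1 and R3
  blocked: alpha wants (7, 1, 8), pool (6, 2, 6) — not enough R1 and R3
  blocked: golf wants (8, 5, 7), pool (6, 2, 6) — not enough R1, R2 and R3
Processes that can never finish: foxtrot, alpha and golf.


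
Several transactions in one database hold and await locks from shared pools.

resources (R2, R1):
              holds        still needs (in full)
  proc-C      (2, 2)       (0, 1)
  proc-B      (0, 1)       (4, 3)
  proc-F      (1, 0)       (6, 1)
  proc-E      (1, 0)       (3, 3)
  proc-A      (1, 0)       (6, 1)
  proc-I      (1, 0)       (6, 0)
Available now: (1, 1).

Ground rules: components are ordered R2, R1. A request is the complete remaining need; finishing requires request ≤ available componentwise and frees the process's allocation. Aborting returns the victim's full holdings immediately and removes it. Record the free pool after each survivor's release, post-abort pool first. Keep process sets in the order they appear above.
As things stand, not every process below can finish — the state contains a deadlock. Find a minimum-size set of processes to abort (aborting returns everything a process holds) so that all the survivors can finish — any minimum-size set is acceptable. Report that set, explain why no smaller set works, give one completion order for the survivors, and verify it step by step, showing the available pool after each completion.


Minimum abort set: proc-F and proc-A.
Key observation: proc-I could never have finished before the abort; with (2, 0) returned by proc-F and proc-A, it fits at step 3.
No one abort is enough; case by case: proc-C alone leaves proc-F blocked (short on R2); proc-B alone leaves proc-F blocked (short on R2); proc-F alone leaves proc-A blocked (short on R2); proc-E alone leaves proc-F blocked (short on R2); proc-A alone leaves proc-F blocked (short on R2); proc-I alone leaves proc-F blocked (short on R2).
Survivors finish in the order: proc-C, proc-E, proc-I, proc-B. Step-by-step check (pool after the aborts first):
  pool = (3, 1)
  run proc-C (needs (0, 1), free (3, 1)); after release of (2, 2) the pool is (5, 3)
  run proc-E (needs (3, 3), free (5, 3)); after release of (1, 0) the pool is (6, 3)
  run proc-I (needs (6, 0), free (6, 3)); after release of (1, 0) the pool is (7, 3)
  run proc-B (needs (4, 3), free (7, 3)); after release of (0, 1) the pool is (7, 4)


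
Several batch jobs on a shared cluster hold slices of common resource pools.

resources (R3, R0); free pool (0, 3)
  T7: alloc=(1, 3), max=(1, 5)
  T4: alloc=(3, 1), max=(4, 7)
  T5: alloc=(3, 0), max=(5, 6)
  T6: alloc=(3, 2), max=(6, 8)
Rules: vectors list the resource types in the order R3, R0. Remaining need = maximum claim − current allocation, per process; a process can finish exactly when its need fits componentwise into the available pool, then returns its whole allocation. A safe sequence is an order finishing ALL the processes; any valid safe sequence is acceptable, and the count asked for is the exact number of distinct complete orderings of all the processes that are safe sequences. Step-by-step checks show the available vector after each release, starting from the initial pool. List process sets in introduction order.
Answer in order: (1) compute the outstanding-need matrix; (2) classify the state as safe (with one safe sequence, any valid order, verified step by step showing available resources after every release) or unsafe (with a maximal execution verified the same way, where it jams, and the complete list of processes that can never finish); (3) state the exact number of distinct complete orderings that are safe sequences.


(1) Remaining need (order R3, R0):
  T7: (0, 2)
  T4: (1, 6)
  T5: (2, 6)
  T6: (3, 6)
(2) The state is SAFE; one workable sequence: T7, T4, T6, T5.
Key observation: T4 marks the first exact bind of the order: its need (1, 6) fits the free (1, 6) with zero slack on a requested resource.
Check, step by step:
  pool = (0, 3)
  T7: need (0, 2) fits (0, 3); releases (1, 3), pool now (1, 6)
  T4: need (1, 6) fits (1, 6); releases (3, 1), pool now (4, 7)
  T6: need (3, 6) fits (4, 7); releases (3, 2), pool now (7, 9)
  T5: need (2, 6) fits (7, 9); releases (3, 0), pool now (10, 9)
(3) Precisely 2 of the possible complete orderings are safe sequences.


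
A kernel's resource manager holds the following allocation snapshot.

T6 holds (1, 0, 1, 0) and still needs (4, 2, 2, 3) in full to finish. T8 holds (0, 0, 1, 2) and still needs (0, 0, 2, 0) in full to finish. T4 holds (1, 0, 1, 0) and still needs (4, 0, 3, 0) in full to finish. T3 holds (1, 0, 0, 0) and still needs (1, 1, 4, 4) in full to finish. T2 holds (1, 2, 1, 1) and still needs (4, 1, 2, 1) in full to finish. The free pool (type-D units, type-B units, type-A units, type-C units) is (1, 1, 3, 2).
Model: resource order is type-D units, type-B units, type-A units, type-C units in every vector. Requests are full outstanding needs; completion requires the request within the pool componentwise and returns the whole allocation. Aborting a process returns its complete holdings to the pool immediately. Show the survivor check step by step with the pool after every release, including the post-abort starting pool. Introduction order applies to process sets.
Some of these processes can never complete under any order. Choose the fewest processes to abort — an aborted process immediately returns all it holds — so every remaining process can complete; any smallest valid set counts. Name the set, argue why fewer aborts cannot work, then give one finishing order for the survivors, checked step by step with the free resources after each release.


Minimum abort set: T4 and T2.
Key observation: aborting T4 and T2 returns (2, 2, 2, 1), and T6 — hopeless before — runs at step 3 with the returned capacity in the pool.
Why nothing smaller works — every single abort fails: T6 alone leaves T4 blocked (short on type-D units); T8 alone leaves T6 blocked (short on type-D units and type-B units); T4 alone leaves T6 blocked (short on type-D units and type-B units); T3 alone leaves T6 blocked (short on type-D units and type-B units); T2 alone leaves T6 blocked (short on type-D units).
Survivors finish in the order: T8, T3, T6. Verifying each step (pool after the aborts first):
  pool = (3, 3, 5, 3)
  T8: need (0, 0, 2, 0) fits (3, 3, 5, 3); releases (0, 0, 1, 2), pool now (3, 3, 6, 5)
  T3: need (1, 1, 4, 4) fits (3, 3, 6, 5); releases (1, 0, 0, 0), pool now (4, 3, 6, 5)
  T6: need (4, 2, 2, 3) fits (4, 3, 6, 5); releases (1, 0, 1, 0), pool now (5, 3, 7, 5)


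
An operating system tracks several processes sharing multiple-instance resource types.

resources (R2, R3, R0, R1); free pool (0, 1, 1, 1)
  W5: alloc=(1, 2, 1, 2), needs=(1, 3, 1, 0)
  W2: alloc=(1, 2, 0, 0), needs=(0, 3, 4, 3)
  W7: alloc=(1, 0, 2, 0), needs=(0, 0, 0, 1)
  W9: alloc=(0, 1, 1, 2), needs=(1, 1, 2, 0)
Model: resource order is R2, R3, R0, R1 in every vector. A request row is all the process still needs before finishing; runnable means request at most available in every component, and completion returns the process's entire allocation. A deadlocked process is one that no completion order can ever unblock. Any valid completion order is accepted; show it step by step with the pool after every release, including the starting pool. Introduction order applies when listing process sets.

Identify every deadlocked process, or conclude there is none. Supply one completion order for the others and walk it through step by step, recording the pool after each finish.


Deadlocked: W5 and W2.
Key observation: W7, W9 can finish, but then (1, 2, 4, 3) is all there is, and the blocked group's R3 demands exceed it.
One completion order for the rest: W7, W9. Step-by-step check:
  pool = (0, 1, 1, 1)
  W7: need (0, 0, 0, 1) fits (0, 1, 1, 1); releases (1, 0, 2, 0), pool now (1, 1, 3, 1)
  W9: need (1, 1, 2, 0) fits (1, 1, 3, 1); releases (0, 1, 1, 2), pool now (1, 2, 4, 3)
None of the blocked processes ever fits:
  W5 still needs (1, 3, 1, 0) but only (1, 2, 4, 3) is free — short on R3
  W2 still needs (0, 3, 4, 3) but only (1, 2, 4, 3) is free — short on R3


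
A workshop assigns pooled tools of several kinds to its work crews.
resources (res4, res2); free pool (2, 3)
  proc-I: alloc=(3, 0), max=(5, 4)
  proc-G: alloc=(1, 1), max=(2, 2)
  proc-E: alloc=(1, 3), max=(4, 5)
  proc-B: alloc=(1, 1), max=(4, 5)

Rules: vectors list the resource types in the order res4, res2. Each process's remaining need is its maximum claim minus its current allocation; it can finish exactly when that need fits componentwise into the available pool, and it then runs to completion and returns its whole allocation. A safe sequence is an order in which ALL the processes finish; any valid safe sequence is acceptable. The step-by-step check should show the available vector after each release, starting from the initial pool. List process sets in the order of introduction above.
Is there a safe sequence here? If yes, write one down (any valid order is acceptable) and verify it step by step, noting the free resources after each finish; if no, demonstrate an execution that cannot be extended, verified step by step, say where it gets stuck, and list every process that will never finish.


The state is SAFE; one workable sequence: proc-G, proc-B, proc-E, proc-I.
Key observation: the first exact fit in this order is proc-B — it needs (3, 4) with (3, 4) free, meeting a requested resource to the last unit.
Step-by-step check:
  pool = (2, 3)
  proc-G: need (1, 1) fits (2, 3); releases (1, 1), pool now (3, 4)
  proc-B: need (3, 4) fits (3, 4); releases (1, 1), pool now (4, 5)
  proc-E: need (3, 2) fits (4, 5); releases (1, 3), pool now (5, 8)
  proc-I: need (2, 4) fits (5, 8); releases (3, 0), pool now (8, 8)


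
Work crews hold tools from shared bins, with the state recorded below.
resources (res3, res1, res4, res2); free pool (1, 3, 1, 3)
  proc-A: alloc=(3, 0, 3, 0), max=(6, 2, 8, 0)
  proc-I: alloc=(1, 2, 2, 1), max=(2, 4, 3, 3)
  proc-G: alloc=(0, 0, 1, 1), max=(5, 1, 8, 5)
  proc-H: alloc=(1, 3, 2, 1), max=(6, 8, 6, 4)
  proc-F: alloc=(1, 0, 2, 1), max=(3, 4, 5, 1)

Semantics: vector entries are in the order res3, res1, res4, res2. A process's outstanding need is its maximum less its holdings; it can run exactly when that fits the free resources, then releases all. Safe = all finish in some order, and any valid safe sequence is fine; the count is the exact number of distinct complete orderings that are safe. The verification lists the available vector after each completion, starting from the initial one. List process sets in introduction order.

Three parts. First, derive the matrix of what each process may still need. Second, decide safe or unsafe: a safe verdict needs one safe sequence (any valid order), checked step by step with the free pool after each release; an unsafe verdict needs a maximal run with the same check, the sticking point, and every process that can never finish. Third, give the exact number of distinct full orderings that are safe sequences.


(1) Need matrix, components ordered res3, res1, res4, res2:
  proc-A: (3, 2, 5, 0)
  proc-I: (1, 2, 1, 2)
  proc-G: (5, 1, 7, 4)
  proc-H: (5, 5, 4, 3)
  proc-F: (2, 4, 3, 0)
(2) SAFE, for example via the order proc-I, proc-F, proc-A, proc-G, proc-H.
Key observation: proc-I is the earliest step where a requested resource binds exactly: need (1, 2, 1, 2), pool (1, 3, 1, 3) at its turn.
Walking it through:
  pool = (1, 3, 1, 3)
  run proc-I (needs (1, 2, 1, 2), free (1, 3, 1, 3)); after release of (1, 2, 2, 1) the pool is (2, 5, 3, 4)
  run proc-F (needs (2, 4, 3, 0), free (2, 5, 3, 4)); after release of (1, 0, 2, 1) the pool is (3, 5, 5, 5)
  run proc-A (needs (3, 2, 5, 0), free (3, 5, 5, 5)); after release of (3, 0, 3, 0) the pool is (6, 5, 8, 5)
  run proc-G (needs (5, 1, 7, 4), free (6, 5, 8, 5)); after release of (0, 0, 1, 1) the pool is (6, 5, 9, 6)
  run proc-H (needs (5, 5, 4, 3), free (6, 5, 9, 6)); after release of (1, 3, 2, 1) the pool is (7, 8, 11, 7)
(3) Precisely 2 of the possible complete orderings are safe sequences.


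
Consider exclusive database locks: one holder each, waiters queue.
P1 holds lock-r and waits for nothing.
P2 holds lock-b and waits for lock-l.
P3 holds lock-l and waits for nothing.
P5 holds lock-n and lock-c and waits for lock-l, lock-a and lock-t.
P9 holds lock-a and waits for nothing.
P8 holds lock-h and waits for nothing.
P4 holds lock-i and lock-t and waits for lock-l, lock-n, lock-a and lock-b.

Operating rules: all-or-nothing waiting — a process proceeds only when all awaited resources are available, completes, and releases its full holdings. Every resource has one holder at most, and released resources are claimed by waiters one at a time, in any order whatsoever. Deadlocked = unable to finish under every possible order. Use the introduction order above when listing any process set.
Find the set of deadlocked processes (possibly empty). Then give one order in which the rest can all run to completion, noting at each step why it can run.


Deadlocked set: P5 and P4.
Key observation: the waits loop around P5 -> P4 -> P5 with no way out; no other process is dragged down with it.
One completion order for the rest: P3, P9, P1, P8, P2.
Walking it through:
  run P3 (it waits on nothing); releases lock-l
  run P9 (it waits on nothing); releases lock-a
  run P1 (it waits on nothing); releases lock-r
  run P8 (it waits on nothing); releases lock-h
  run P2 (all its waits — lock-l — are resolved); releases lock-b


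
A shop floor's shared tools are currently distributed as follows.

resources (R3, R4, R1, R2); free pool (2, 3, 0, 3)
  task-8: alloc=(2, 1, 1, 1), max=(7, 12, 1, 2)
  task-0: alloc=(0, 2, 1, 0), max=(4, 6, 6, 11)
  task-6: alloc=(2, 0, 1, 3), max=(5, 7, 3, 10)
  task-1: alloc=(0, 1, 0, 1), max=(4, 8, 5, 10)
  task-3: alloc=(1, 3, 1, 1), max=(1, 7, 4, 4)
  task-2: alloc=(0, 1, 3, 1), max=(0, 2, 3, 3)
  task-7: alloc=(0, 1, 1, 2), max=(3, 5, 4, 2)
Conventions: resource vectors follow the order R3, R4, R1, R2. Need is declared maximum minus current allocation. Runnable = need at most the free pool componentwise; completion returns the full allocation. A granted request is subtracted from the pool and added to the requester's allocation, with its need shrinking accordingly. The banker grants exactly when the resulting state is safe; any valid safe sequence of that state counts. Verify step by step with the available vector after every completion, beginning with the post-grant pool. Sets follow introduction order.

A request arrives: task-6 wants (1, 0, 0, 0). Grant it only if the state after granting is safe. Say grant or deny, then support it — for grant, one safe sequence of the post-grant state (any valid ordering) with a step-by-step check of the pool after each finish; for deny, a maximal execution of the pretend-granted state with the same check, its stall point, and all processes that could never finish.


DENY — the pretend-granted state is unsafe.
Key observation: after task-2, task-3 the pool peaks at (2, 7, 4, 5), and each blocked process is short somewhere: task-8 on R3, R4; task-0 on R3, R1, R2; task-6 on R2; task-1 on R3, R1, R2; task-7 on R3.
After a pretend grant, a maximal execution: task-2, task-3 — then nothing else fits. Step-by-step check:
  pool = (1, 3, 0, 3)
  task-2 needs (0, 1, 0, 2) <= (1, 3, 0, 3) -> finishes; pool += (0, 1, 3, 1) = (1, 4, 3, 4)
  task-3 needs (0, 4, 3, 3) <= (1, 4, 3, 4) -> finishes; pool += (1, 3, 1, 1) = (2, 7, 4, 5)
  task-8 still needs (5, 11, 0, 1) but only (2, 7, 4, 5) is free — short on R3 and R4
  task-0 still needs (4, 4, 5, 11) but only (2, 7, 4, 5) is free — short on R3, R1 and R2
  task-6 still needs (2, 7, 2, 7) but only (2, 7, 4, 5) is free — short on R2
  task-1 still needs (4, 7, 5, 9) but only (2, 7, 4, 5) is free — short on R3, R1 and R2
  task-7 still needs (3, 4, 3, 0) but only (2, 7, 4, 5) is free — short on R3
Processes that could never finish after the grant: task-8, task-0, task-6, task-1 and task-7.


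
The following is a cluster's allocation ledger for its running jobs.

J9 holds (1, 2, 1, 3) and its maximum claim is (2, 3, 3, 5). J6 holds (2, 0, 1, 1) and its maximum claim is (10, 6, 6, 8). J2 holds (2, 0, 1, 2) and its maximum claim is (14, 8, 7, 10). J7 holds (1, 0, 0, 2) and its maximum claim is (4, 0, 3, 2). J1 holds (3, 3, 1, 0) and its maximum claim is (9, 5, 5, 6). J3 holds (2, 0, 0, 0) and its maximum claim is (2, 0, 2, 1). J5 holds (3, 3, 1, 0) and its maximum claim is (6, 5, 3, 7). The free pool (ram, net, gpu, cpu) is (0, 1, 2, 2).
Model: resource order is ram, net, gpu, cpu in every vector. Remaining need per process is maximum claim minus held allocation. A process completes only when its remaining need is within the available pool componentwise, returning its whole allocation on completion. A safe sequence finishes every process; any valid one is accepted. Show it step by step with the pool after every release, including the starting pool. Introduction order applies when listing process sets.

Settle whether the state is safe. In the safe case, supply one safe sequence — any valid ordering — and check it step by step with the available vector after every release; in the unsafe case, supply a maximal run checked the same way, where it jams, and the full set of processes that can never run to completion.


SAFE — a valid safe sequence is J3, J9, J7, J5, J1, J6, J2.
Key observation: at J3 the run first touches a limit — (0, 0, 2, 1) against (0, 1, 2, 2), exact on a resource it actually requests.
Check, step by step:
  pool = (0, 1, 2, 2)
  J3 needs (0, 0, 2, 1) <= (0, 1, 2, 2) -> finishes; pool += (2, 0, 0, 0) = (2, 1, 2, 2)
  J9 needs (1, 1, 2, 2) <= (2, 1, 2, 2) -> finishes; pool += (1, 2, 1, 3) = (3, 3, 3, 5)
  J7 needs (3, 0, 3, 0) <= (3, 3, 3, 5) -> finishes; pool += (1, 0, 0, 2) = (4, 3, 3, 7)
  J5 needs (3, 2, 2, 7) <= (4, 3, 3, 7) -> finishes; pool += (3, 3, 1, 0) = (7, 6, 4, 7)
  J1 needs (6, 2, 4, 6) <= (7, 6, 4, 7) -> finishes; pool += (3, 3, 1, 0) = (10, 9, 5, 7)
  J6 needs (8, 6, 5, 7) <= (10, 9, 5, 7) -> finishes; pool += (2, 0, 1, 1) = (12, 9, 6, 8)
  J2 needs (12, 8, 6, 8) <= (12, 9, 6, 8) -> finishes; pool += (2, 0, 1, 2) = (14, 9, 7, 10)


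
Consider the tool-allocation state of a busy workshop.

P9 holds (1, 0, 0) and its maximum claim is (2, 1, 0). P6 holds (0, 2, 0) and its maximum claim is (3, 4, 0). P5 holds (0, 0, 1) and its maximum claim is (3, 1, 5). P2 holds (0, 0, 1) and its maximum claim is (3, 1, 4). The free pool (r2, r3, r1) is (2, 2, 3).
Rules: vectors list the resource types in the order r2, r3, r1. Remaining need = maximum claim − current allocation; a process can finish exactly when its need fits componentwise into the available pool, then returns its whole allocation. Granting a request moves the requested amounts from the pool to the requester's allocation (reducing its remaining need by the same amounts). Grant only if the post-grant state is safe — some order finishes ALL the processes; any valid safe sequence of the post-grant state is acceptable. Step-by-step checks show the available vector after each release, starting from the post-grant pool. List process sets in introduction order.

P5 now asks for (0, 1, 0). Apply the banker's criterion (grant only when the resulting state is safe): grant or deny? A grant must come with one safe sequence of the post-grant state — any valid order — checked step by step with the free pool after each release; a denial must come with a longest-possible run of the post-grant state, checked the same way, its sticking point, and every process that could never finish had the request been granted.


GRANT. The post-grant state is safe; one safe sequence: P9, P2, P5, P6.
Key observation: the grant leaves (2, 1, 3) free — enough for P9, whose release restarts the cascade.
Check on the post-grant state, step by step:
  pool = (2, 1, 3)
  P9 needs (1, 1, 0) <= (2, 1, 3) -> finishes; pool += (1, 0, 0) = (3, 1, 3)
  P2 needs (3, 1, 3) <= (3, 1, 3) -> finishes; pool += (0, 0, 1) = (3, 1, 4)
  P5 needs (3, 0, 4) <= (3, 1, 4) -> finishes; pool += (0, 1, 1) = (3, 2, 5)
  P6 needs (3, 2, 0) <= (3, 2, 5) -> finishes; pool += (0, 2, 0) = (3, 4, 5)


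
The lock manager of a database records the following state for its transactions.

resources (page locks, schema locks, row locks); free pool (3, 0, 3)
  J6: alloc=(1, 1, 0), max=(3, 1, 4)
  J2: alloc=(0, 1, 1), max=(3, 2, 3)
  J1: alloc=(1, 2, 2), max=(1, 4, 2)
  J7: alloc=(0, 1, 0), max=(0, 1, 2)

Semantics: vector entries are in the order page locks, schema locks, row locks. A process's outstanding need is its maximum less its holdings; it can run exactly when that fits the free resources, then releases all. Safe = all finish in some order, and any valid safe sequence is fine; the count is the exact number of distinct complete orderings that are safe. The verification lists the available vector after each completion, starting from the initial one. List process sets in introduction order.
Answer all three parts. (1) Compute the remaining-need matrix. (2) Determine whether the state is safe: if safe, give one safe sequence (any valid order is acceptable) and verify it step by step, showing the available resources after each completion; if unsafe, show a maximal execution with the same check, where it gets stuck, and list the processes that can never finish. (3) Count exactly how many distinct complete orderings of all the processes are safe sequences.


(1) Remaining need (order page locks, schema locks, row locks):
  J6: (2, 0, 4)
  J2: (3, 1, 2)
  J1: (0, 2, 0)
  J7: (0, 0, 2)
(2) SAFE — a valid safe sequence is J7, J2, J6, J1.
Key observation: the order's first zero-slack moment is J2 ((3, 1, 2) needed, (3, 1, 3) free — a requested resource with nothing to spare).
Verifying each step:
  pool = (3, 0, 3)
  J7 needs (0, 0, 2) <= (3, 0, 3) -> finishes; pool += (0, 1, 0) = (3, 1, 3)
  J2 needs (3, 1, 2) <= (3, 1, 3) -> finishes; pool += (0, 1, 1) = (3, 2, 4)
  J6 needs (2, 0, 4) <= (3, 2, 4) -> finishes; pool += (1, 1, 0) = (4, 3, 4)
  J1 needs (0, 2, 0) <= (4, 3, 4) -> finishes; pool += (1, 2, 2) = (5, 5, 6)
(3) Precisely 2 of the possible complete orderings are safe sequences.


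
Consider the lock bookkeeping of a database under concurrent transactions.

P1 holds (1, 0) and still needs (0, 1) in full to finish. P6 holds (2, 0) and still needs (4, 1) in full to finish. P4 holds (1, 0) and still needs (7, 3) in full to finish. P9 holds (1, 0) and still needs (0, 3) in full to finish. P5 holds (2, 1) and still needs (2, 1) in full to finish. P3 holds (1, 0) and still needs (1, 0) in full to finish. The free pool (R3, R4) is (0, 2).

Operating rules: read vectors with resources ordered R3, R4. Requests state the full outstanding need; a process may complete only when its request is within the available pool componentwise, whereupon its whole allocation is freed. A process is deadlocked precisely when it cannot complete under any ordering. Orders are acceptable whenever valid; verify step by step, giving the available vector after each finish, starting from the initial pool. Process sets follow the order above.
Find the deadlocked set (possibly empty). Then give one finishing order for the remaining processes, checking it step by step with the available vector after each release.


The deadlocked set is empty.
Key observation: no deadlock: P1 fits now, and the freed resources carry the rest through.
One completion order for the rest: P1, P3, P5, P9, P6, P4. Verifying each step:
  pool = (0, 2)
  run P1 (needs (0, 1), free (0, 2)); after release of (1, 0) the pool is (1, 2)
  run P3 (needs (1, 0), free (1, 2)); after release of (1, 0) the pool is (2, 2)
  run P5 (needs (2, 1), free (2, 2)); after release of (2, 1) the pool is (4, 3)
  run P9 (needs (0, 3), free (4, 3)); after release of (1, 0) the pool is (5, 3)
  run P6 (needs (4, 1), free (5, 3)); after release of (2, 0) the pool is (7, 3)
  run P4 (needs (7, 3), free (7, 3)); after release of (1, 0) the pool is (8, 3)


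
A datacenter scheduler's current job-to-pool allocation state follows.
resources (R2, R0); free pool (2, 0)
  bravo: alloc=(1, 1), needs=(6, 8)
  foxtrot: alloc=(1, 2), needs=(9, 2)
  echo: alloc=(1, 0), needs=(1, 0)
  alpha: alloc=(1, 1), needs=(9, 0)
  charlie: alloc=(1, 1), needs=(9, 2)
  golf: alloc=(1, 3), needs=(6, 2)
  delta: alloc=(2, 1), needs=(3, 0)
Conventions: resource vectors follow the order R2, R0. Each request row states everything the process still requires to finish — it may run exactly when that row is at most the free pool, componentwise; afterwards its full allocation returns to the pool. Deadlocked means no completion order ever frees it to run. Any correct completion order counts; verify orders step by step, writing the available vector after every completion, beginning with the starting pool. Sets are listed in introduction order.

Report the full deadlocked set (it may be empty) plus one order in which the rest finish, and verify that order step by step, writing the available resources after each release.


Deadlocked: bravo, foxtrot, alpha, charlie and golf.
Key observation: no order helps: past echo, delta, the free pool tops out at (5, 1), below what each blocked process needs in R2.
One completion order for the rest: echo, delta. Verifying each step:
  pool = (2, 0)
  echo needs (1, 0) <= (2, 0) -> finishes; pool += (1, 0) = (3, 0)
  delta needs (3, 0) <= (3, 0) -> finishes; pool += (2, 1) = (5, 1)
The blocked processes can never fit:
  blocked: bravo wants (6, 8), pool (5, 1) — not enough R2 and R0
  blocked: foxtrot wants (9, 2), pool (5, 1) — not enough R2 and R0
  blocked: alpha wants (9, 0), pool (5, 1) — not enough R2
  blocked: charlie wants (9, 2), pool (5, 1) — not enough R2 and R0
  blocked: golf wants (6, 2), pool (5, 1) — not enough R2 and R0


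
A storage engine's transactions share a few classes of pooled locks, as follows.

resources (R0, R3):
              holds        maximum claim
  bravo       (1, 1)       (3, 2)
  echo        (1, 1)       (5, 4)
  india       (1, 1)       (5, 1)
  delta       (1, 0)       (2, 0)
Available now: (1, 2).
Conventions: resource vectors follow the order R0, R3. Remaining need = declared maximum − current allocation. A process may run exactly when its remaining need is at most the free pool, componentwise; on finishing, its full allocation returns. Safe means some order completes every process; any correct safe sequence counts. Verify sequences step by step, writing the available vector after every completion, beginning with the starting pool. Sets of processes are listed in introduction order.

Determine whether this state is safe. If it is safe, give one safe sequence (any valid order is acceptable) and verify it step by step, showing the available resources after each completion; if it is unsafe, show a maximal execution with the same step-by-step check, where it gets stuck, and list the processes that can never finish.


UNSAFE.
Key observation: once delta, bravo finish, the pool peaks at (3, 3) — and every remaining process still needs more R0 than that.
Going as far as possible: delta, bravo; after that, nothing fits. Walking it through:
  pool = (1, 2)
  run delta (needs (1, 0), free (1, 2)); after release of (1, 0) the pool is (2, 2)
  run bravo (needs (2, 1), free (2, 2)); after release of (1, 1) the pool is (3, 3)
  blocked: echo wants (4, 3), pool (3, 3) — not enough R0
  blocked: india wants (4, 0), pool (3, 3) — not enough R0
Permanently blocked: echo and india.


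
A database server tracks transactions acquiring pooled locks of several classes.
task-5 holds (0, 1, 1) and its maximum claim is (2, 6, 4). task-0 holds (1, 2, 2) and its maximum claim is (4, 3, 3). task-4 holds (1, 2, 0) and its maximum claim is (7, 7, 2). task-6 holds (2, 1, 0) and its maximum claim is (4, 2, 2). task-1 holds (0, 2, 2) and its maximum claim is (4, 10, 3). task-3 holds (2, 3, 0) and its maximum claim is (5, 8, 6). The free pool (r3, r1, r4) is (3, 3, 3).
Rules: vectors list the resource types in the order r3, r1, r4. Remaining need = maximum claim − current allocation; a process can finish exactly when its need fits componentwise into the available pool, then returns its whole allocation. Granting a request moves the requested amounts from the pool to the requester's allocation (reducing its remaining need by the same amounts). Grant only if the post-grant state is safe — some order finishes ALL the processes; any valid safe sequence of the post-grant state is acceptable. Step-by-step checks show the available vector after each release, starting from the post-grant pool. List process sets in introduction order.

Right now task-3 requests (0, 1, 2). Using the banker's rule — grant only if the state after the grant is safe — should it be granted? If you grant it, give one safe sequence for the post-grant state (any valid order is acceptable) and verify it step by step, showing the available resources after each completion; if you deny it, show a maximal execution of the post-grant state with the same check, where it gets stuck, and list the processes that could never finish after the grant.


GRANT. The post-grant state is safe; one safe sequence: task-0, task-6, task-4, task-5, task-1, task-3.
Key observation: the grant leaves (3, 2, 1) free — enough for task-0, whose release restarts the cascade.
Step-by-step check of the post-grant state:
  pool = (3, 2, 1)
  task-0 needs (3, 1, 1) <= (3, 2, 1) -> finishes; pool += (1, 2, 2) = (4, 4, 3)
  task-6 needs (2, 1, 2) <= (4, 4, 3) -> finishes; pool += (2, 1, 0) = (6, 5, 3)
  task-4 needs (6, 5, 2) <= (6, 5, 3) -> finishes; pool += (1, 2, 0) = (7, 7, 3)
  task-5 needs (2, 5, 3) <= (7, 7, 3) -> finishes; pool += (0, 1, 1) = (7, 8, 4)
  task-1 needs (4, 8, 1) <= (7, 8, 4) -> finishes; pool += (0, 2, 2) = (7, 10, 6)
  task-3 needs (3, 4, 4) <= (7, 10, 6) -> finishes; pool += (2, 4, 2) = (9, 14, 8)


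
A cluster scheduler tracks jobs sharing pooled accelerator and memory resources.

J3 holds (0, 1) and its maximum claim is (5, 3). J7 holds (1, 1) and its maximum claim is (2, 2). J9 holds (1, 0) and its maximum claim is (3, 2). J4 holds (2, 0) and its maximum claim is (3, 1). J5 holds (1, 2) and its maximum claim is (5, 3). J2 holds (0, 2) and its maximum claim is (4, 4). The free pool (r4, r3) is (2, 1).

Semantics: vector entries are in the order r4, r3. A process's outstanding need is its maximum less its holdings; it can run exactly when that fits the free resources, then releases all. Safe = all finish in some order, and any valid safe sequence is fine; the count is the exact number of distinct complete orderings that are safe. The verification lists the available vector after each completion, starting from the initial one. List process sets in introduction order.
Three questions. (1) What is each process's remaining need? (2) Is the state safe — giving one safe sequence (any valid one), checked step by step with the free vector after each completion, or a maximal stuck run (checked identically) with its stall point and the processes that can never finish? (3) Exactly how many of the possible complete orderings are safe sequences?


(1) Outstanding need per process (order r4, r3):
  J3: (5, 2)
  J7: (1, 1)
  J9: (2, 2)
  J4: (1, 1)
  J5: (4, 1)
  J2: (4, 2)
(2) SAFE — a valid safe sequence is J4, J5, J3, J7, J9, J2.
Key observation: at J4 the run first touches a limit — (1, 1) against (2, 1), exact on a resource it actually requests.
Step-by-step check:
  pool = (2, 1)
  run J4 (needs (1, 1), free (2, 1)); after release of (2, 0) the pool is (4, 1)
  run J5 (needs (4, 1), free (4, 1)); after release of (1, 2) the pool is (5, 3)
  run J3 (needs (5, 2), free (5, 3)); after release of (0, 1) the pool is (5, 4)
  run J7 (needs (1, 1), free (5, 4)); after release of (1, 1) the pool is (6, 5)
  run J9 (needs (2, 2), free (6, 5)); after release of (1, 0) the pool is (7, 5)
  run J2 (needs (4, 2), free (7, 5)); after release of (0, 2) the pool is (7, 7)
(3) Precisely 88 of the possible complete orderings are safe sequences.


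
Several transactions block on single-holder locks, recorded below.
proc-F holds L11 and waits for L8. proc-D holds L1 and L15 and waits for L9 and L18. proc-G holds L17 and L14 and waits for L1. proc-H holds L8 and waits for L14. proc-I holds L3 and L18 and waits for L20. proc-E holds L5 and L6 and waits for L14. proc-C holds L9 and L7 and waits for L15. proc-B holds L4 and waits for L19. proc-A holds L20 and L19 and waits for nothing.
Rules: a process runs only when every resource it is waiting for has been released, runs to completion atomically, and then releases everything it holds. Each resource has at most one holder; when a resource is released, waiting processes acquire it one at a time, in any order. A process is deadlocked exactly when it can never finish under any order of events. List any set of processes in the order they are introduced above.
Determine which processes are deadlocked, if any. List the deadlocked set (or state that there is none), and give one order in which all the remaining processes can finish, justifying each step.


The deadlocked set is proc-F, proc-D, proc-G, proc-H, proc-E and proc-C.
Key observation: the waits loop around proc-D -> proc-C -> proc-D with no way out; proc-F, proc-G, proc-H and proc-E wait into the deadlock from upstream.
A valid finishing order for the others: proc-A, proc-B, proc-I.
Walking it through:
  run proc-A (it waits on nothing); releases L20 and L19
  run proc-B (all its waits — L19 — are resolved); releases L4
  run proc-I (all its waits — L20 — are resolved); releases L3 and L18


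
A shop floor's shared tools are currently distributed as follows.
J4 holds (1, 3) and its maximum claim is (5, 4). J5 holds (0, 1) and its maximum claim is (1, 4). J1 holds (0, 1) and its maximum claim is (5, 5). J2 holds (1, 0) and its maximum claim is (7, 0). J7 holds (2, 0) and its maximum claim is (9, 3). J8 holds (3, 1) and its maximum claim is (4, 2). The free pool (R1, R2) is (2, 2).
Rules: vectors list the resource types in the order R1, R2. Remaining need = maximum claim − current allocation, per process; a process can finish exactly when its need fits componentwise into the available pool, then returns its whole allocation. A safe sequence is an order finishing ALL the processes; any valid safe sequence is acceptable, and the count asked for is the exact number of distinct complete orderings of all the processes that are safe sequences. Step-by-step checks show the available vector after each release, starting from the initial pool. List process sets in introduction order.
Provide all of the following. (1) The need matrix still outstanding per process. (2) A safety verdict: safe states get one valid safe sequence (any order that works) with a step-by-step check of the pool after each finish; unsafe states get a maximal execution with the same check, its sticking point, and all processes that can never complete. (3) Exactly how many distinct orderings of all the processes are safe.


(1) Remaining need (order R1, R2):
  J4: (4, 1)
  J5: (1, 3)
  J1: (5, 4)
  J2: (6, 0)
  J7: (7, 3)
  J8: (1, 1)
(2) SAFE. One safe sequence: J8, J4, J2, J7, J5, J1.
Key observation: the first exact fit in this order is J2 — it needs (6, 0) with (6, 6) free, meeting a requested resource to the last unit.
Check, step by step:
  pool = (2, 2)
  run J8 (needs (1, 1), free (2, 2)); after release of (3, 1) the pool is (5, 3)
  run J4 (needs (4, 1), free (5, 3)); after release of (1, 3) the pool is (6, 6)
  run J2 (needs (6, 0), free (6, 6)); after release of (1, 0) the pool is (7, 6)
  run J7 (needs (7, 3), free (7, 6)); after release of (2, 0) the pool is (9, 6)
  run J5 (needs (1, 3), free (9, 6)); after release of (0, 1) the pool is (9, 7)
  run J1 (needs (5, 4), free (9, 7)); after release of (0, 1) the pool is (9, 8)
(3) Exactly 16 of the possible complete orderings are safe sequences.


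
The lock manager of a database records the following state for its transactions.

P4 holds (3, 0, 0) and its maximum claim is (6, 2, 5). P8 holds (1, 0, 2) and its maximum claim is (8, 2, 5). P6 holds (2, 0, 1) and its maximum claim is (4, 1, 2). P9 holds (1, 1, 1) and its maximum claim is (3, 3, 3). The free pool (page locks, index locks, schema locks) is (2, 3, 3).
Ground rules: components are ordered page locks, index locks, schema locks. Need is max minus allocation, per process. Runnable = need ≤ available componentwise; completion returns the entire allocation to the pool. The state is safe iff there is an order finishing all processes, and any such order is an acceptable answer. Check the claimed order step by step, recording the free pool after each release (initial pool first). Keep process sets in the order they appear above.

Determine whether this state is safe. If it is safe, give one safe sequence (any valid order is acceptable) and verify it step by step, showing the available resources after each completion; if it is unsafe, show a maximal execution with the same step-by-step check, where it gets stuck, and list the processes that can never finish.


SAFE — a valid safe sequence is P9, P6, P4, P8.
Key observation: the order's first zero-slack moment is P9 ((2, 2, 2) needed, (2, 3, 3) free — a requested resource with nothing to spare).
Step-by-step check:
  pool = (2, 3, 3)
  P9: need (2, 2, 2) fits (2, 3, 3); releases (1, 1, 1), pool now (3, 4, 4)
  P6: need (2, 1, 1) fits (3, 4, 4); releases (2, 0, 1), pool now (5, 4, 5)
  P4: need (3, 2, 5) fits (5, 4, 5); releases (3, 0, 0), pool now (8, 4, 5)
  P8: need (7, 2, 3) fits (8, 4, 5); releases (1, 0, 2), pool now (9, 4, 7)


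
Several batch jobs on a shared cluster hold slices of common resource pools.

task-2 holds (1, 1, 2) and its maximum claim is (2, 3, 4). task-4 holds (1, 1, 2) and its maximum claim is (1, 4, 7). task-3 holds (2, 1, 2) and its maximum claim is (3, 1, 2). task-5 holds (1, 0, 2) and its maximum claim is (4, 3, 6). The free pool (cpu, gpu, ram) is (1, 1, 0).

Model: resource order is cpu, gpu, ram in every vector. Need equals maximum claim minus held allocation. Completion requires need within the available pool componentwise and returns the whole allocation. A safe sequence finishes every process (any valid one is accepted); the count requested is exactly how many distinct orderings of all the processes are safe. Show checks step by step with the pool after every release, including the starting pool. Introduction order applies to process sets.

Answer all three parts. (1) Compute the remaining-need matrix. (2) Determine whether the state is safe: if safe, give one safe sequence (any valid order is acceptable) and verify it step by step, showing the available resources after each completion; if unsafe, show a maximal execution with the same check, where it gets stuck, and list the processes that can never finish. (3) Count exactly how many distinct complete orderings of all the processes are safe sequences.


(1) Need matrix, components ordered cpu, gpu, ram:
  task-2: (1, 2, 2)
  task-4: (0, 3, 5)
  task-3: (1, 0, 0)
  task-5: (3, 3, 4)
(2) SAFE, for example via the order task-3, task-2, task-5, task-4.
Key observation: task-3 marks the first exact bind of the order: its need (1, 0, 0) fits the free (1, 1, 0) with zero slack on a requested resource.
Verifying each step:
  pool = (1, 1, 0)
  task-3 needs (1, 0, 0) <= (1, 1, 0) -> finishes; pool += (2, 1, 2) = (3, 2, 2)
  task-2 needs (1, 2, 2) <= (3, 2, 2) -> finishes; pool += (1, 1, 2) = (4, 3, 4)
  task-5 needs (3, 3, 4) <= (4, 3, 4) -> finishes; pool += (1, 0, 2) = (5, 3, 6)
  task-4 needs (0, 3, 5) <= (5, 3, 6) -> finishes; pool += (1, 1, 2) = (6, 4, 8)
(3) The exact count: 1 of the possible complete orderings is a safe sequence.
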